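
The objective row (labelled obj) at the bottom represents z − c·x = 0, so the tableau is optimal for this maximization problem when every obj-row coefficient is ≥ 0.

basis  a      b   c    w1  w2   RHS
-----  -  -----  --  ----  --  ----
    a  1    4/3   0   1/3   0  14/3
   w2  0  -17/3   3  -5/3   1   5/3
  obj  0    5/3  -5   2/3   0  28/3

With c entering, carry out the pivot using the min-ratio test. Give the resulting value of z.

Ratio test on column c — row 1: entry 0 ≤ 0; row 2: (5/3)/3 = 5/9. Minimum is 5/9 at row 2 (w2 leaves); pivot element 3.
Pivot on row 2; the obj-row RHS becomes 28/3 − (-5)·(5/9) = 109/9.

109/9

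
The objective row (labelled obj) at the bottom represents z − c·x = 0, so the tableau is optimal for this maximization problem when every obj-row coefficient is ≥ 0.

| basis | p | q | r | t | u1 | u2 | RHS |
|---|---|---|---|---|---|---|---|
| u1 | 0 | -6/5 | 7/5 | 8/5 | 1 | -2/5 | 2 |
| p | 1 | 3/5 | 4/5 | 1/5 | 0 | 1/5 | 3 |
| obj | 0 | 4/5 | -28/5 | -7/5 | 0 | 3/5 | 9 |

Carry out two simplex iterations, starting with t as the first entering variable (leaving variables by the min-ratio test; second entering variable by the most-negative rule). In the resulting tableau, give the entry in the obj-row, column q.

Ratio test on column t — row 1: 2/(8/5) = 5/4; row 2: 3/(1/5) = 15. Minimum is 5/4 at row 1 (u1 leaves); pivot element 8/5.
Divide row 1 by 8/5; eliminate column t from the other rows.
Second iteration: most negative obj-row entry is -35/8 in column r, so r enters.
Ratio test on column r — row 1: (5/4)/(7/8) = 10/7; row 2: (11/4)/(5/8) = 22/5. Minimum is 10/7 at row 1 (t leaves); pivot element 7/8.
Divide row 1 by 7/8; eliminate column r from the other rows.
After both pivots, the entry at the obj-row, column q is -4.

-4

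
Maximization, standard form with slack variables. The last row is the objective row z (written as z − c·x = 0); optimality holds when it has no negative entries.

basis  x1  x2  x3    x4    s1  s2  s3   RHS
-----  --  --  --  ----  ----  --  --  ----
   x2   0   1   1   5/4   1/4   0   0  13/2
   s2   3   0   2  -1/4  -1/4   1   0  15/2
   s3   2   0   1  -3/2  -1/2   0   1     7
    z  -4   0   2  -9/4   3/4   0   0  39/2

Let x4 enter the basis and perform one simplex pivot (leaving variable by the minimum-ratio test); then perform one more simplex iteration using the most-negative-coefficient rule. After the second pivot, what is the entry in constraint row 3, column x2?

16/15

Ratio test on column x4 — row 1: (13/2)/(5/4) = 26/5; row 2: entry -1/4 ≤ 0; row 3: entry -3/2 ≤ 0. Minimum is 26/5 at row 1 (x2 leaves); pivot element 5/4.
Divide row 1 by 5/4; eliminate column x4 from the other rows.
Second iteration: most negative z-row entry is -4 in column x1, so x1 enters.
Ratio test on column x1 — row 1: entry 0 ≤ 0; row 2: (44/5)/3 = 44/15; row 3: (74/5)/2 = 37/5. Minimum is 44/15 at row 2 (s2 leaves); pivot element 3.
Divide row 2 by 3; eliminate column x1 from the other rows.
After both pivots, the entry at constraint row 3, column x2 is 16/15.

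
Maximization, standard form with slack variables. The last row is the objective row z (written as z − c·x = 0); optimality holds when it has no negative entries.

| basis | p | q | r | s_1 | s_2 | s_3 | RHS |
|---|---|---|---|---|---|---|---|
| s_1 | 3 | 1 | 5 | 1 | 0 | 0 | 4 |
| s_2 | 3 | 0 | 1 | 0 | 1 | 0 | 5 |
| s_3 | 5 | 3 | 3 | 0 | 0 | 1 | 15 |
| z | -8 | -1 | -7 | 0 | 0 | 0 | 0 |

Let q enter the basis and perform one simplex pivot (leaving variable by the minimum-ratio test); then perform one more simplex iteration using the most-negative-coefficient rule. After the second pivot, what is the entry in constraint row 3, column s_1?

-5/3

Ratio test on column q — row 1: 4/1 = 4; row 2: entry 0 ≤ 0; row 3: 15/3 = 5. Minimum is 4 at row 1 (s_1 leaves); pivot element 1.
Divide row 1 by 1; eliminate column q from the other rows.
Second iteration: most negative z-row entry is -5 in column p, so p enters.
Ratio test on column p — row 1: 4/3 = 4/3; row 2: 5/3 = 5/3; row 3: entry -4 ≤ 0. Minimum is 4/3 at row 1 (q leaves); pivot element 3.
Divide row 1 by 3; eliminate column p from the other rows.
After both pivots, the entry at constraint row 3, column s_1 is -5/3.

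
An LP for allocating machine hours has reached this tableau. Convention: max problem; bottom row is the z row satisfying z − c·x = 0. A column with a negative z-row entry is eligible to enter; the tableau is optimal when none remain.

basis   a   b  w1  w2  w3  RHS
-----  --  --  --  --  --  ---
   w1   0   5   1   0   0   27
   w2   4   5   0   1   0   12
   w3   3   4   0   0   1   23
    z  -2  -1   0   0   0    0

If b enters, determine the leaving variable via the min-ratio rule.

w2

Column b entries and ratios — w1: 27/5 = 27/5; w2: 12/5 = 12/5; w3: 23/4 = 23/4.
Smallest ratio is 12/5 in the row of w2, so w2 leaves.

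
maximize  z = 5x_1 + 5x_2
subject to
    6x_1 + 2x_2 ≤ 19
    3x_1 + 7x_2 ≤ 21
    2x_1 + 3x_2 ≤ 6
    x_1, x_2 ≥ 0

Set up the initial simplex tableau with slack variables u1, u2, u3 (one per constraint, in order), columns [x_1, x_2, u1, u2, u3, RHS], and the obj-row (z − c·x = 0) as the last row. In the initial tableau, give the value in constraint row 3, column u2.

0

Slack u2 belongs to constraint 2; its column is the unit vector e_2, so the entry in row 3 is 0.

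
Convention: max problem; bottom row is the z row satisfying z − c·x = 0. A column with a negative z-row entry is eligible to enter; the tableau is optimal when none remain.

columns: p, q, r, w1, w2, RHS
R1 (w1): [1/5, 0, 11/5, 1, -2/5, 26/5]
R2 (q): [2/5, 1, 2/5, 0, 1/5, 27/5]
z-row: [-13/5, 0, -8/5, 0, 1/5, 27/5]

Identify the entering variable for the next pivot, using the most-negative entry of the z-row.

p

Negative z-row entries: p: -13/5, r: -8/5.
The most negative is -13/5 in column p, so p enters.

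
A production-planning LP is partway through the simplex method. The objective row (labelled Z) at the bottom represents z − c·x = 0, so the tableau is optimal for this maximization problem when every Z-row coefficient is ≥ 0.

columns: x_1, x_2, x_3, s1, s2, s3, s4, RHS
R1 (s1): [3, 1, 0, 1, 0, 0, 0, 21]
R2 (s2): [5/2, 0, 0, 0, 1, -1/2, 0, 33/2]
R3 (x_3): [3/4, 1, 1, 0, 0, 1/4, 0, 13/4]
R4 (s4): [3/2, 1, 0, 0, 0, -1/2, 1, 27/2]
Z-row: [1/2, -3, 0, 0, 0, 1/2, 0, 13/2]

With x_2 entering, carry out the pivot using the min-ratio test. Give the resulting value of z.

65/4

Ratio test on column x_2 — row 1: 21/1 = 21; row 2: entry 0 ≤ 0; row 3: (13/4)/1 = 13/4; row 4: (27/2)/1 = 27/2. Minimum is 13/4 at row 3 (x_3 leaves); pivot element 1.
Pivot on row 3; the Z-row RHS becomes 13/2 − (-3)·(13/4) = 65/4.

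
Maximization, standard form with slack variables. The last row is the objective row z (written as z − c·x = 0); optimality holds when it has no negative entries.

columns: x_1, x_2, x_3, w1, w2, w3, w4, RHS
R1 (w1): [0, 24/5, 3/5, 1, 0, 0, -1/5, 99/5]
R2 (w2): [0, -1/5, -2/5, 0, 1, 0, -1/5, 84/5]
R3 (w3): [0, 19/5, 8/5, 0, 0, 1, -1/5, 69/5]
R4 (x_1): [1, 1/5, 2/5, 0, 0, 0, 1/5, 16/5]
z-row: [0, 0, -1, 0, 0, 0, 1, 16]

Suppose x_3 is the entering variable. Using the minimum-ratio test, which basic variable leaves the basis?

Column x_3 entries and ratios — w1: (99/5)/(3/5) = 33; w2: -2/5 ≤ 0, skip; w3: (69/5)/(8/5) = 69/8; x_1: (16/5)/(2/5) = 8.
Smallest ratio is 8 in the row of x_1, so x_1 leaves.

x_1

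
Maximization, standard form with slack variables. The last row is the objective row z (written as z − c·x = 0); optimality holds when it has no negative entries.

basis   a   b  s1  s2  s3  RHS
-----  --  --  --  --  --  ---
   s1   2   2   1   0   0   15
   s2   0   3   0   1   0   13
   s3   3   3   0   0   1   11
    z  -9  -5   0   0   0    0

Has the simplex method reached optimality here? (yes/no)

no

The z-row has a negative entry -9 in column a, so it is not optimal.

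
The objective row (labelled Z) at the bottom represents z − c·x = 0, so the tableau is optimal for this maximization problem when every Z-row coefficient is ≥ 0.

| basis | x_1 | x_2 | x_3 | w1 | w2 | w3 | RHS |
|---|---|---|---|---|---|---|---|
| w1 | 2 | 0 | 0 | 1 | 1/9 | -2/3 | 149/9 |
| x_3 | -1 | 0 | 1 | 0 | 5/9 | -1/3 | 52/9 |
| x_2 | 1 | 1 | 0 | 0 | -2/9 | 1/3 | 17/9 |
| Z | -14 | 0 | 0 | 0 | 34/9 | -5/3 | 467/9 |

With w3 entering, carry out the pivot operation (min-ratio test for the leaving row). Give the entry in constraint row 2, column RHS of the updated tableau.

Ratio test on column w3 — row 1: entry -2/3 ≤ 0; row 2: entry -1/3 ≤ 0; row 3: (17/9)/(1/3) = 17/3. Minimum is 17/3 at row 3 (x_2 leaves); pivot element 1/3.
Divide row 3 by 1/3; eliminate column w3 from the other rows.
Row 2 update in column RHS: 52/9 − (-1/3)·(17/3) = 23/3.

23/3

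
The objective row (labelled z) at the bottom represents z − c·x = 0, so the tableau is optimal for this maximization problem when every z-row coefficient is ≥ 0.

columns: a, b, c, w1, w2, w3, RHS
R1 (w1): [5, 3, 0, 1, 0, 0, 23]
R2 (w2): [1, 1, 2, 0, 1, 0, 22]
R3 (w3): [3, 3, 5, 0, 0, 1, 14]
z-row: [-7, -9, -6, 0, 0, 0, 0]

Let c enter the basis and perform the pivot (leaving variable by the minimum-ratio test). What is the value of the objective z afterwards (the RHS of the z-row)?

Ratio test on column c — row 1: entry 0 ≤ 0; row 2: 22/2 = 11; row 3: 14/5 = 14/5. Minimum is 14/5 at row 3 (w3 leaves); pivot element 5.
Pivot on row 3; the z-row RHS becomes 0 − (-6)·(14/5) = 84/5.

84/5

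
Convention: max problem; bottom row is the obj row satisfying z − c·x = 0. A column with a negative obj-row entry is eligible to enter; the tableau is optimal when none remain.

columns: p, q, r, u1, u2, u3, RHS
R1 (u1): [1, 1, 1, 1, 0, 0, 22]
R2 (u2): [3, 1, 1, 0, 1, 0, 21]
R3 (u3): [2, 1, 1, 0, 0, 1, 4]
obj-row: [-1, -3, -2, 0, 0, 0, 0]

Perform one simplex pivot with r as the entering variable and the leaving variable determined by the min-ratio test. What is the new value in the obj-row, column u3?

2

Ratio test on column r — row 1: 22/1 = 22; row 2: 21/1 = 21; row 3: 4/1 = 4. Minimum is 4 at row 3 (u3 leaves); pivot element 1.
Divide row 3 by 1; eliminate column r from the other rows.
obj-row update in column u3: 0 − (-2)·1 = 2.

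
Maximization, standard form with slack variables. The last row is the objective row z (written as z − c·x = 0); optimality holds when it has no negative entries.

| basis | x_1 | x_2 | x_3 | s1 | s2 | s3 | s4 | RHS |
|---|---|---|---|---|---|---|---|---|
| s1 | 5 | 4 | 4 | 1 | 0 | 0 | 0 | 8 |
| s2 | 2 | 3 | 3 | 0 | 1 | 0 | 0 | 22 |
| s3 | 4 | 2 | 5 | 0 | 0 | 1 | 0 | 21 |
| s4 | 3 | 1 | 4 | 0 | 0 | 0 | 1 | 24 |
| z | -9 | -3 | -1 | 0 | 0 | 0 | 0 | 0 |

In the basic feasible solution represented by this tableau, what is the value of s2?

s2 is basic (row 2); its value is the RHS of that row, 22.

22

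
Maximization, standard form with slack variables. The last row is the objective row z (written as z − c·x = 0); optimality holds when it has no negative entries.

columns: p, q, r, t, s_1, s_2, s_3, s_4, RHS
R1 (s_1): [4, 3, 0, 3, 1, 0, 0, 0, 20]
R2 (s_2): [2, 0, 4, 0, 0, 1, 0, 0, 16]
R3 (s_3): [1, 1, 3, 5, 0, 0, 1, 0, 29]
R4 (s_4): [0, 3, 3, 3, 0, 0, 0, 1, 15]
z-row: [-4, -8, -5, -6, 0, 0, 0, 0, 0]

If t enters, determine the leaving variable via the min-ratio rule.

Column t entries and ratios — s_1: 20/3 = 20/3; s_2: 0 ≤ 0, skip; s_3: 29/5 = 29/5; s_4: 15/3 = 5.
Smallest ratio is 5 in the row of s_4, so s_4 leaves.

s_4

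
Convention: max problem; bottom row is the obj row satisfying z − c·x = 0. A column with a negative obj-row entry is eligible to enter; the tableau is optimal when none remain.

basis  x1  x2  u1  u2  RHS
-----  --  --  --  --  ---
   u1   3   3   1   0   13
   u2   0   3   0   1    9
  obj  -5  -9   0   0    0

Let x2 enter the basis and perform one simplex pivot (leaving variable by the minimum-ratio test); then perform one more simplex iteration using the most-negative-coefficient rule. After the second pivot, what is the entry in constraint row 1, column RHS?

Ratio test on column x2 — row 1: 13/3 = 13/3; row 2: 9/3 = 3. Minimum is 3 at row 2 (u2 leaves); pivot element 3.
Divide row 2 by 3; eliminate column x2 from the other rows.
Second iteration: most negative obj-row entry is -5 in column x1, so x1 enters.
Ratio test on column x1 — row 1: 4/3 = 4/3; row 2: entry 0 ≤ 0. Minimum is 4/3 at row 1 (u1 leaves); pivot element 3.
Divide row 1 by 3; eliminate column x1 from the other rows.
After both pivots, the entry at constraint row 1, column RHS is 4/3.

4/3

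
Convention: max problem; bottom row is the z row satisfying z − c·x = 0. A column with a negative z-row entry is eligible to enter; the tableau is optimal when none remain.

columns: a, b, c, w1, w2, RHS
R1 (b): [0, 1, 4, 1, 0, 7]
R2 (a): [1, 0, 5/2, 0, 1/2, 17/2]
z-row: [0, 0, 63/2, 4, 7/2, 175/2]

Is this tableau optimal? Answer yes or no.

Every z-row coefficient is ≥ 0, so the tableau is optimal.

yes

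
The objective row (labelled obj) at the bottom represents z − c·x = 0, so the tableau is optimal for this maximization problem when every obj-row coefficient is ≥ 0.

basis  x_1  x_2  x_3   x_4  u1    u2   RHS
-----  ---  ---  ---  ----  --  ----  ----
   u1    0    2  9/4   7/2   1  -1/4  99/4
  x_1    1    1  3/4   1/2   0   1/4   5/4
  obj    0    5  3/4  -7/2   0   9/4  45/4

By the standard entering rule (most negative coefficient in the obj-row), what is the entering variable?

Negative obj-row entries: x_4: -7/2.
The most negative is -7/2 in column x_4, so x_4 enters.

x_4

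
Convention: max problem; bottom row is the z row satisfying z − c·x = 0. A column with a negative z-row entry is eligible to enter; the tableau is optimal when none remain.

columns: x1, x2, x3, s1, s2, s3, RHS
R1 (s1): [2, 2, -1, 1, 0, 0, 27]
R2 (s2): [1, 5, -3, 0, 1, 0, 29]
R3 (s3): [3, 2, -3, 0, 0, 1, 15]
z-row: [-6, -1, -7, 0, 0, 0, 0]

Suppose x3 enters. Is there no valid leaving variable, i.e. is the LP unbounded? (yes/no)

Every constraint-row entry in column x3 is ≤ 0, so increasing x3 is unbounded.

yes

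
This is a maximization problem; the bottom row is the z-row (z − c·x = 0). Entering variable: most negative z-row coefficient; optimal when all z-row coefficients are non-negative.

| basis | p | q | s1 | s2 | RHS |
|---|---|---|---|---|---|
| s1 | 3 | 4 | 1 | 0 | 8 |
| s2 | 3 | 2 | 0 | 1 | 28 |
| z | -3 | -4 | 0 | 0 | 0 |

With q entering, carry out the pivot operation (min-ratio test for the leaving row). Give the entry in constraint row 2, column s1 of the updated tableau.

-1/2

Ratio test on column q — row 1: 8/4 = 2; row 2: 28/2 = 14. Minimum is 2 at row 1 (s1 leaves); pivot element 4.
Divide row 1 by 4; eliminate column q from the other rows.
Row 2 update in column s1: 0 − 2·(1/4) = -1/2.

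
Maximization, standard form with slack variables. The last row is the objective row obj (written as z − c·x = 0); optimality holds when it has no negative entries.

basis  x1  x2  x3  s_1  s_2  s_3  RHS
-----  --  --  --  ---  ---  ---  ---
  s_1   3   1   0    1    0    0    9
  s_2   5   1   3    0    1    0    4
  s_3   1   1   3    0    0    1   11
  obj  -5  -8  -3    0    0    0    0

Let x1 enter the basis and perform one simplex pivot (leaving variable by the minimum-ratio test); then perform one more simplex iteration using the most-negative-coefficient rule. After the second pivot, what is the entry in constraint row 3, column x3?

Ratio test on column x1 — row 1: 9/3 = 3; row 2: 4/5 = 4/5; row 3: 11/1 = 11. Minimum is 4/5 at row 2 (s_2 leaves); pivot element 5.
Divide row 2 by 5; eliminate column x1 from the other rows.
Second iteration: most negative obj-row entry is -7 in column x2, so x2 enters.
Ratio test on column x2 — row 1: (33/5)/(2/5) = 33/2; row 2: (4/5)/(1/5) = 4; row 3: (51/5)/(4/5) = 51/4. Minimum is 4 at row 2 (x1 leaves); pivot element 1/5.
Divide row 2 by 1/5; eliminate column x2 from the other rows.
After both pivots, the entry at constraint row 3, column x3 is 0.

0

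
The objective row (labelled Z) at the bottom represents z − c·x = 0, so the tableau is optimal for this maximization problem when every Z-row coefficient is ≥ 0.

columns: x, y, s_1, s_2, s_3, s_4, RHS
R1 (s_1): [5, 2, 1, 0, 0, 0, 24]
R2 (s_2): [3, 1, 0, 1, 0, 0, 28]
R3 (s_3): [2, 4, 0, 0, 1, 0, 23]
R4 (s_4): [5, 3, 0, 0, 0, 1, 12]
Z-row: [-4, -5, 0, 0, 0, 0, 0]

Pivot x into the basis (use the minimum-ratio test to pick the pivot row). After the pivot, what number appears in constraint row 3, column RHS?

Ratio test on column x — row 1: 24/5 = 24/5; row 2: 28/3 = 28/3; row 3: 23/2 = 23/2; row 4: 12/5 = 12/5. Minimum is 12/5 at row 4 (s_4 leaves); pivot element 5.
Divide row 4 by 5; eliminate column x from the other rows.
Row 3 update in column RHS: 23 − 2·(12/5) = 91/5.

91/5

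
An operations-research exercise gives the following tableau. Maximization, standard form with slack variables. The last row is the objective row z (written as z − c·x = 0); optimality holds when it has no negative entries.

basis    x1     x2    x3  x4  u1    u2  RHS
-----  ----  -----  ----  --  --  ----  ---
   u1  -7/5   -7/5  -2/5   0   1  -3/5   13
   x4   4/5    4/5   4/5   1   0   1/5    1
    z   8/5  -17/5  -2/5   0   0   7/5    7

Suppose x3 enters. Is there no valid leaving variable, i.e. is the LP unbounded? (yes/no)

Column x3 has positive entries in row(s) 2, so the ratio test bounds it — not unbounded.

no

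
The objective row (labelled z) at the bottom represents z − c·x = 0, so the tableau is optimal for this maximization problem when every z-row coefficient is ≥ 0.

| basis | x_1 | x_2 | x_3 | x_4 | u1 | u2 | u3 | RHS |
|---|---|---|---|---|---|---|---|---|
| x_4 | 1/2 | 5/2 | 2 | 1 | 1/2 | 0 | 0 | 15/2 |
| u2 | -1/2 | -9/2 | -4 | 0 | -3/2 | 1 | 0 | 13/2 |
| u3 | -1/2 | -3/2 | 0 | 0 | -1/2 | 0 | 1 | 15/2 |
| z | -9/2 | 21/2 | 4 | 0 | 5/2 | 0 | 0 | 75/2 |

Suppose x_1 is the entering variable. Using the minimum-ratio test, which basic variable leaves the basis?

Column x_1 entries and ratios — x_4: (15/2)/(1/2) = 15; u2: -1/2 ≤ 0, skip; u3: -1/2 ≤ 0, skip.
Smallest ratio is 15 in the row of x_4, so x_4 leaves.

x_4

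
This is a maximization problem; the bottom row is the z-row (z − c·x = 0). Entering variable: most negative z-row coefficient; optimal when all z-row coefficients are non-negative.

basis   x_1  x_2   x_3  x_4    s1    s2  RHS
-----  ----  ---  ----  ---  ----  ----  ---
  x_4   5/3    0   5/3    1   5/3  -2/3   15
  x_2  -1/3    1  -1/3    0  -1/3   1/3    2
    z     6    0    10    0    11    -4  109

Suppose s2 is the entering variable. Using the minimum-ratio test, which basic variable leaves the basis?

x_2

Column s2 entries and ratios — x_4: -2/3 ≤ 0, skip; x_2: 2/(1/3) = 6.
Smallest ratio is 6 in the row of x_2, so x_2 leaves.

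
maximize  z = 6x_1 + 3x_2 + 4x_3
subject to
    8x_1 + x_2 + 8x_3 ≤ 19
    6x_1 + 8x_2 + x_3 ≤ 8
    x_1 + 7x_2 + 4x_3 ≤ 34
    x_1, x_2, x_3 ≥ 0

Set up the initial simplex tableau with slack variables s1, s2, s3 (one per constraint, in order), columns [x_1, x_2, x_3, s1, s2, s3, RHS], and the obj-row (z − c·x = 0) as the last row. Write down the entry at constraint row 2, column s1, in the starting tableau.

0

Slack s1 belongs to constraint 1; its column is the unit vector e_1, so the entry in row 2 is 0.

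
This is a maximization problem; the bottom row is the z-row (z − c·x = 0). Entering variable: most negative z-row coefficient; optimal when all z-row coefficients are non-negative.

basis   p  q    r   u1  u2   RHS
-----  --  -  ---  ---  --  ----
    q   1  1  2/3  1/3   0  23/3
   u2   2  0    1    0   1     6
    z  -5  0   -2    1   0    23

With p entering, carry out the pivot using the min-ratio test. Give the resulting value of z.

38

Ratio test on column p — row 1: (23/3)/1 = 23/3; row 2: 6/2 = 3. Minimum is 3 at row 2 (u2 leaves); pivot element 2.
Pivot on row 2; the z-row RHS becomes 23 − (-5)·3 = 38.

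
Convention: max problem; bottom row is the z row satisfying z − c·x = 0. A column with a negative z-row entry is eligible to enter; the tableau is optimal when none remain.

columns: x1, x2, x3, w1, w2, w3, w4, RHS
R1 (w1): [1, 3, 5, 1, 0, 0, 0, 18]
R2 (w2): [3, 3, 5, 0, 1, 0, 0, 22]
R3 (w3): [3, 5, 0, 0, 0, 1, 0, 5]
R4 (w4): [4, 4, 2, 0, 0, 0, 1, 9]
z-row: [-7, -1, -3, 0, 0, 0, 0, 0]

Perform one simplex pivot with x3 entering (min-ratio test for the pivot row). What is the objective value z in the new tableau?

Ratio test on column x3 — row 1: 18/5 = 18/5; row 2: 22/5 = 22/5; row 3: entry 0 ≤ 0; row 4: 9/2 = 9/2. Minimum is 18/5 at row 1 (w1 leaves); pivot element 5.
Pivot on row 1; the z-row RHS becomes 0 − (-3)·(18/5) = 54/5.

54/5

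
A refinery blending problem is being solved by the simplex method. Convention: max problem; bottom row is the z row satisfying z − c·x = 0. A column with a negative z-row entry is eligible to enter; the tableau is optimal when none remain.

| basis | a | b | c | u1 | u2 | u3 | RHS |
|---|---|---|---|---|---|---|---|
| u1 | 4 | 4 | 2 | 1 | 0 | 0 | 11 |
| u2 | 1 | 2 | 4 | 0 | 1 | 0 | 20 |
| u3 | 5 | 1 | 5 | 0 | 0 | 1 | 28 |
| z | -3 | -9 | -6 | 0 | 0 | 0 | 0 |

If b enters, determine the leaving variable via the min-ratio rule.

u1

Column b entries and ratios — u1: 11/4 = 11/4; u2: 20/2 = 10; u3: 28/1 = 28.
Smallest ratio is 11/4 in the row of u1, so u1 leaves.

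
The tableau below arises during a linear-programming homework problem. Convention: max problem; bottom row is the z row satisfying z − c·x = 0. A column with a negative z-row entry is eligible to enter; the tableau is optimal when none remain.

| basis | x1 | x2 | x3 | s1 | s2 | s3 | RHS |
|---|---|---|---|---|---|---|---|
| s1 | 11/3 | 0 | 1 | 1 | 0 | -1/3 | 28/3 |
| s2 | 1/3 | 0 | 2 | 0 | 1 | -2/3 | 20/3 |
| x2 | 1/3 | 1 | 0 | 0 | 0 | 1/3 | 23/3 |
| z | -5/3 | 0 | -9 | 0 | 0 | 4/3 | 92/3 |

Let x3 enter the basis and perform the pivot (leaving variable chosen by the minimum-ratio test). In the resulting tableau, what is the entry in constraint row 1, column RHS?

6

Ratio test on column x3 — row 1: (28/3)/1 = 28/3; row 2: (20/3)/2 = 10/3; row 3: entry 0 ≤ 0. Minimum is 10/3 at row 2 (s2 leaves); pivot element 2.
Divide row 2 by 2; eliminate column x3 from the other rows.
Row 1 update in column RHS: 28/3 − 1·(10/3) = 6.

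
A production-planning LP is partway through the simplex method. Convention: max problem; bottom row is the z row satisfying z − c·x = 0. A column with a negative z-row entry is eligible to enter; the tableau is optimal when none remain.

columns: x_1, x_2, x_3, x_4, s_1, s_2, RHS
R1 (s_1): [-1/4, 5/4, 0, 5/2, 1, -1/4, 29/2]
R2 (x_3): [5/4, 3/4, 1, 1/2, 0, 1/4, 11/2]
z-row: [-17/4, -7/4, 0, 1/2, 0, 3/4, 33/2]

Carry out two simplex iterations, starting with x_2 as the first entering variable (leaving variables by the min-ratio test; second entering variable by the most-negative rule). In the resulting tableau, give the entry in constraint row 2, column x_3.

Ratio test on column x_2 — row 1: (29/2)/(5/4) = 58/5; row 2: (11/2)/(3/4) = 22/3. Minimum is 22/3 at row 2 (x_3 leaves); pivot element 3/4.
Divide row 2 by 3/4; eliminate column x_2 from the other rows.
Second iteration: most negative z-row entry is -4/3 in column x_1, so x_1 enters.
Ratio test on column x_1 — row 1: entry -7/3 ≤ 0; row 2: (22/3)/(5/3) = 22/5. Minimum is 22/5 at row 2 (x_2 leaves); pivot element 5/3.
Divide row 2 by 5/3; eliminate column x_1 from the other rows.
After both pivots, the entry at constraint row 2, column x_3 is 4/5.

4/5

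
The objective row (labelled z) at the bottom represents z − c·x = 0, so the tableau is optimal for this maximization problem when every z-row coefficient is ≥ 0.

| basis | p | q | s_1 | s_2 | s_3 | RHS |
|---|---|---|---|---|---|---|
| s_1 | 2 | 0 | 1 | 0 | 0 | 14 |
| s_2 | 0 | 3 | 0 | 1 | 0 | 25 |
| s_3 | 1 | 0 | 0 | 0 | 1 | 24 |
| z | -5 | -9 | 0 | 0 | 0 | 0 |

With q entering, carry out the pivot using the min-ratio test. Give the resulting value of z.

Ratio test on column q — row 1: entry 0 ≤ 0; row 2: 25/3 = 25/3; row 3: entry 0 ≤ 0. Minimum is 25/3 at row 2 (s_2 leaves); pivot element 3.
Pivot on row 2; the z-row RHS becomes 0 − (-9)·(25/3) = 75.

75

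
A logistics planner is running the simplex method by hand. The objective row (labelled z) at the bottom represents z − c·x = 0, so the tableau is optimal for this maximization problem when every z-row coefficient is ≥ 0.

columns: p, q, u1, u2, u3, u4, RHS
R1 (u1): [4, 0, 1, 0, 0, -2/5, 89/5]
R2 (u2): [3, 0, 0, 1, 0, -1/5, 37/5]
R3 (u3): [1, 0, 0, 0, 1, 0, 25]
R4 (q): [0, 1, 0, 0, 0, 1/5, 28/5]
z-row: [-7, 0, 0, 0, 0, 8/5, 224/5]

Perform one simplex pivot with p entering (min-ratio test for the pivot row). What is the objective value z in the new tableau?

Ratio test on column p — row 1: (89/5)/4 = 89/20; row 2: (37/5)/3 = 37/15; row 3: 25/1 = 25; row 4: entry 0 ≤ 0. Minimum is 37/15 at row 2 (u2 leaves); pivot element 3.
Pivot on row 2; the z-row RHS becomes 224/5 − (-7)·(37/15) = 931/15.

931/15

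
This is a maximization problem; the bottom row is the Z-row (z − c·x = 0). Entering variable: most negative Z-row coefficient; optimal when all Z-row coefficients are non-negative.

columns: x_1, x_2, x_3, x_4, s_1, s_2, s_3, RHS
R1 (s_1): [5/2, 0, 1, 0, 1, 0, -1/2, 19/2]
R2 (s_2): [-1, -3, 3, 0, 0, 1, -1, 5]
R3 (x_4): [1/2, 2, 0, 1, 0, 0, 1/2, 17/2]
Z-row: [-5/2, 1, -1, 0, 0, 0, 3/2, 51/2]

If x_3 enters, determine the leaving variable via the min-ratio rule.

s_2

Column x_3 entries and ratios — s_1: (19/2)/1 = 19/2; s_2: 5/3 = 5/3; x_4: 0 ≤ 0, skip.
Smallest ratio is 5/3 in the row of s_2, so s_2 leaves.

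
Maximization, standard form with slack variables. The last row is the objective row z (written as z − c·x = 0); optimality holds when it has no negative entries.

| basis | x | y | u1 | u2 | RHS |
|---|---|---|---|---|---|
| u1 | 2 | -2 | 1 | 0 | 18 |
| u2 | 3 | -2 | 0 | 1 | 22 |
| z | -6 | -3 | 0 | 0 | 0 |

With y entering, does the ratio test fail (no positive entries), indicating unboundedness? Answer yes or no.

Every constraint-row entry in column y is ≤ 0, so increasing y is unbounded.

yes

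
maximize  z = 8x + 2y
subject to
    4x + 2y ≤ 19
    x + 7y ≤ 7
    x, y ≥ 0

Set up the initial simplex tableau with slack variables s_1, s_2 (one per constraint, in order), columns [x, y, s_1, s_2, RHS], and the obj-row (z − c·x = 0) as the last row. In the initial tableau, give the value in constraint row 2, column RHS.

7

The RHS of constraint 2 is b_2 = 7.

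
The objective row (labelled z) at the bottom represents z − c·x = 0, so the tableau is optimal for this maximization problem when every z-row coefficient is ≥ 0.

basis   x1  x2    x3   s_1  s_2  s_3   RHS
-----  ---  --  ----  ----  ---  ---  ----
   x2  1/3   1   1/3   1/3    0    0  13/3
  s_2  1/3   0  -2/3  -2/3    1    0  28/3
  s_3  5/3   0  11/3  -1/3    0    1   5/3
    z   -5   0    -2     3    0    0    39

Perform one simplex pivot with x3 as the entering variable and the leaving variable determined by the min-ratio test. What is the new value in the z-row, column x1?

Ratio test on column x3 — row 1: (13/3)/(1/3) = 13; row 2: entry -2/3 ≤ 0; row 3: (5/3)/(11/3) = 5/11. Minimum is 5/11 at row 3 (s_3 leaves); pivot element 11/3.
Divide row 3 by 11/3; eliminate column x3 from the other rows.
z-row update in column x1: -5 − (-2)·(5/11) = -45/11.

-45/11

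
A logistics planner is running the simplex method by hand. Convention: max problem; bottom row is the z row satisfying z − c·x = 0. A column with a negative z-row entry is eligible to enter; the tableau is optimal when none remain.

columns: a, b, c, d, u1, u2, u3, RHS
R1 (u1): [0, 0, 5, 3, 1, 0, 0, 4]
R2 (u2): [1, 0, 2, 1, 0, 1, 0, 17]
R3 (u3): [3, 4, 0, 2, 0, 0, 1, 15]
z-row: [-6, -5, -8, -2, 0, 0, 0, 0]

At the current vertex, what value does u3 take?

u3 is basic (row 3); its value is the RHS of that row, 15.

15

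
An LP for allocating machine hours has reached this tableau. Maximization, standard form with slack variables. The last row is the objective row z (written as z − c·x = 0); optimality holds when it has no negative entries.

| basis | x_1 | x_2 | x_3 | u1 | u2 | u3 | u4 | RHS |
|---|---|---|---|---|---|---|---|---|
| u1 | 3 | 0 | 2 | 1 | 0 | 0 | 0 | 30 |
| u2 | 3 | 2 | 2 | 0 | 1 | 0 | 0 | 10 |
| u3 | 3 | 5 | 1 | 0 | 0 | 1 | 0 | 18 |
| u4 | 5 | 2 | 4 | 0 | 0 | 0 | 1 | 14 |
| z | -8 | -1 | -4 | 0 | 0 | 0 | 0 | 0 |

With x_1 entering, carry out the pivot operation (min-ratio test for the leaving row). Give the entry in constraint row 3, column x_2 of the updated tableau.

19/5

Ratio test on column x_1 — row 1: 30/3 = 10; row 2: 10/3 = 10/3; row 3: 18/3 = 6; row 4: 14/5 = 14/5. Minimum is 14/5 at row 4 (u4 leaves); pivot element 5.
Divide row 4 by 5; eliminate column x_1 from the other rows.
Row 3 update in column x_2: 5 − 3·(2/5) = 19/5.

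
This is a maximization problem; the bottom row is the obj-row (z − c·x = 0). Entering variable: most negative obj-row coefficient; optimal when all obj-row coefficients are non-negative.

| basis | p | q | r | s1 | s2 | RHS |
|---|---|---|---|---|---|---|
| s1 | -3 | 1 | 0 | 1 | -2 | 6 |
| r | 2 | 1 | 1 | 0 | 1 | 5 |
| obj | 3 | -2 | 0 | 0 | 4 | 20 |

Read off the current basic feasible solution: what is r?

5

r is basic (row 2); its value is the RHS of that row, 5.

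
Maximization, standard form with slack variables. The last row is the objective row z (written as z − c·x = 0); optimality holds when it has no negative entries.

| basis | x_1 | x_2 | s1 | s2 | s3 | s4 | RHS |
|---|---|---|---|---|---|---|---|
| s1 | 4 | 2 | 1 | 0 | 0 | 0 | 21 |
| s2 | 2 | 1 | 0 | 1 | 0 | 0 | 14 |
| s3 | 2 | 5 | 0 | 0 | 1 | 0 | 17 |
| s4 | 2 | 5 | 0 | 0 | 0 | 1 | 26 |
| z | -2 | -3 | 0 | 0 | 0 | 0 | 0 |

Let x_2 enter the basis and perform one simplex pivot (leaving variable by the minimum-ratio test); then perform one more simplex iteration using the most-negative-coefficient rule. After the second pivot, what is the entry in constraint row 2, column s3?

Ratio test on column x_2 — row 1: 21/2 = 21/2; row 2: 14/1 = 14; row 3: 17/5 = 17/5; row 4: 26/5 = 26/5. Minimum is 17/5 at row 3 (s3 leaves); pivot element 5.
Divide row 3 by 5; eliminate column x_2 from the other rows.
Second iteration: most negative z-row entry is -4/5 in column x_1, so x_1 enters.
Ratio test on column x_1 — row 1: (71/5)/(16/5) = 71/16; row 2: (53/5)/(8/5) = 53/8; row 3: (17/5)/(2/5) = 17/2; row 4: entry 0 ≤ 0. Minimum is 71/16 at row 1 (s1 leaves); pivot element 16/5.
Divide row 1 by 16/5; eliminate column x_1 from the other rows.
After both pivots, the entry at constraint row 2, column s3 is 0.

0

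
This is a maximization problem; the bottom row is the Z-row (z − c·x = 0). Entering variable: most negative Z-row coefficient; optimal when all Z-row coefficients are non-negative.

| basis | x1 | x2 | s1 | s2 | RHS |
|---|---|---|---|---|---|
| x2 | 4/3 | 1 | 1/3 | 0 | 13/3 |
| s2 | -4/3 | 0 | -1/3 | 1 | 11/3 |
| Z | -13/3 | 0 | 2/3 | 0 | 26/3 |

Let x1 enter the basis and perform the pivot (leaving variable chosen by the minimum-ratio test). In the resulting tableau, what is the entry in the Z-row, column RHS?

Ratio test on column x1 — row 1: (13/3)/(4/3) = 13/4; row 2: entry -4/3 ≤ 0. Minimum is 13/4 at row 1 (x2 leaves); pivot element 4/3.
Divide row 1 by 4/3; eliminate column x1 from the other rows.
Z-row update in column RHS: 26/3 − (-13/3)·(13/4) = 91/4.

91/4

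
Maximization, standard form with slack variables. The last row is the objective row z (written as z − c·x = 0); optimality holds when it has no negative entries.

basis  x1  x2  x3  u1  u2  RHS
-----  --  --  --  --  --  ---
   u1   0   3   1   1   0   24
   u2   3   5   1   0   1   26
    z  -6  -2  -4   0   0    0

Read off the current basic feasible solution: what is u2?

26

u2 is basic (row 2); its value is the RHS of that row, 26.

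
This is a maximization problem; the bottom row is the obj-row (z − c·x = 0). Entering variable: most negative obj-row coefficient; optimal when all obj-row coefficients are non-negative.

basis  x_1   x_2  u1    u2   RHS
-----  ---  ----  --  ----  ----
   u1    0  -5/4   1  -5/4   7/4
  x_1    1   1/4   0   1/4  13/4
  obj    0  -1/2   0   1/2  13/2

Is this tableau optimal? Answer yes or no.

no

The obj-row has a negative entry -1/2 in column x_2, so it is not optimal.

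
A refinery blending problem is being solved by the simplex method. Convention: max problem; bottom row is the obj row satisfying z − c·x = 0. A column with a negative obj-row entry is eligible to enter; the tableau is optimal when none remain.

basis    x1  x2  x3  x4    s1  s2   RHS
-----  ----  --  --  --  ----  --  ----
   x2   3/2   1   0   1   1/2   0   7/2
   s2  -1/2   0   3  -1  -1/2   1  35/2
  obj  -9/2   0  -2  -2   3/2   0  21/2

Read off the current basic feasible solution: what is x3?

0

x3 is not in the basis, so in the current basic feasible solution x3 = 0.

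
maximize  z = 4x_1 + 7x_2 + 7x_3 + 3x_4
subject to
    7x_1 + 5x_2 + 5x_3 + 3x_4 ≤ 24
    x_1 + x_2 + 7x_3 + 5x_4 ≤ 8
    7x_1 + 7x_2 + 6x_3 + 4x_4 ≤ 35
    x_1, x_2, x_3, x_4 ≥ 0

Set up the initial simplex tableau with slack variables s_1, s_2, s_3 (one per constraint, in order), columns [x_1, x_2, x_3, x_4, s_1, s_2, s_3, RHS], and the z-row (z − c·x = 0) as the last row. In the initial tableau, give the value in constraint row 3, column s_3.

1

Slack s_3 belongs to constraint 3; its column is the unit vector e_3, so the entry in row 3 is 1.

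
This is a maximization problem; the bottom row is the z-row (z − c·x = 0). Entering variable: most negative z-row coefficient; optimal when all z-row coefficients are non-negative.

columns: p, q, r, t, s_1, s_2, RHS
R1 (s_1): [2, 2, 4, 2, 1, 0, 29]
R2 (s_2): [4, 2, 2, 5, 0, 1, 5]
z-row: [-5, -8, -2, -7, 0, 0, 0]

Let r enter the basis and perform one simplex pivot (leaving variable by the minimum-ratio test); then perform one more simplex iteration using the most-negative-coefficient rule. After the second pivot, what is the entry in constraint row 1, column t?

-3

Ratio test on column r — row 1: 29/4 = 29/4; row 2: 5/2 = 5/2. Minimum is 5/2 at row 2 (s_2 leaves); pivot element 2.
Divide row 2 by 2; eliminate column r from the other rows.
Second iteration: most negative z-row entry is -6 in column q, so q enters.
Ratio test on column q — row 1: entry -2 ≤ 0; row 2: (5/2)/1 = 5/2. Minimum is 5/2 at row 2 (r leaves); pivot element 1.
Divide row 2 by 1; eliminate column q from the other rows.
After both pivots, the entry at constraint row 1, column t is -3.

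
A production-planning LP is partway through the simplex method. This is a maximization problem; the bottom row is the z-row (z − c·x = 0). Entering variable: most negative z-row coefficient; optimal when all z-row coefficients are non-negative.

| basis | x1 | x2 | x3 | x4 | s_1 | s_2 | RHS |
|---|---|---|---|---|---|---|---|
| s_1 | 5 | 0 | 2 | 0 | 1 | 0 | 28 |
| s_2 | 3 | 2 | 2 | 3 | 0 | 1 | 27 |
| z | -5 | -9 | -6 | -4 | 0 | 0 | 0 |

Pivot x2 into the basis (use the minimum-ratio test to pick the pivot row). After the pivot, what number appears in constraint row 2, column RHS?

Ratio test on column x2 — row 1: entry 0 ≤ 0; row 2: 27/2 = 27/2. Minimum is 27/2 at row 2 (s_2 leaves); pivot element 2.
Divide row 2 by 2; eliminate column x2 from the other rows.
In the new row 2, the RHS entry is the old entry divided by the pivot: 27/2 = 27/2.

27/2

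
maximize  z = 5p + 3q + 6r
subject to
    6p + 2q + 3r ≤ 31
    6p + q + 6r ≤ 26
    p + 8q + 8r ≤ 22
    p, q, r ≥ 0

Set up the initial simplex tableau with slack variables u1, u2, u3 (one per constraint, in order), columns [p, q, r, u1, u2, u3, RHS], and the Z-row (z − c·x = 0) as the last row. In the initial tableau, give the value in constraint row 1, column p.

Constraint 1 has coefficient 6 on p.

6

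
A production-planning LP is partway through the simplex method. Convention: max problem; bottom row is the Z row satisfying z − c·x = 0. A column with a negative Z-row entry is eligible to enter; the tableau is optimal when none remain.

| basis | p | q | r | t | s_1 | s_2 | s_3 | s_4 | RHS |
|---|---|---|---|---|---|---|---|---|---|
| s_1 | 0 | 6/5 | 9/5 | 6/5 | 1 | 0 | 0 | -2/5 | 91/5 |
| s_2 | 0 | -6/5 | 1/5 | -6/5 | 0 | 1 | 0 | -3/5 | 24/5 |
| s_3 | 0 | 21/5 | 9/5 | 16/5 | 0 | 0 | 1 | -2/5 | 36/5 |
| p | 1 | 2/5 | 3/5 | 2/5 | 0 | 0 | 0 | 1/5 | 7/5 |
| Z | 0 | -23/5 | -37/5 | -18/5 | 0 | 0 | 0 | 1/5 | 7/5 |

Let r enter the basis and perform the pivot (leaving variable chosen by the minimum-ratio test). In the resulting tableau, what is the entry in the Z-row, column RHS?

56/3

Ratio test on column r — row 1: (91/5)/(9/5) = 91/9; row 2: (24/5)/(1/5) = 24; row 3: (36/5)/(9/5) = 4; row 4: (7/5)/(3/5) = 7/3. Minimum is 7/3 at row 4 (p leaves); pivot element 3/5.
Divide row 4 by 3/5; eliminate column r from the other rows.
Z-row update in column RHS: 7/5 − (-37/5)·(7/3) = 56/3.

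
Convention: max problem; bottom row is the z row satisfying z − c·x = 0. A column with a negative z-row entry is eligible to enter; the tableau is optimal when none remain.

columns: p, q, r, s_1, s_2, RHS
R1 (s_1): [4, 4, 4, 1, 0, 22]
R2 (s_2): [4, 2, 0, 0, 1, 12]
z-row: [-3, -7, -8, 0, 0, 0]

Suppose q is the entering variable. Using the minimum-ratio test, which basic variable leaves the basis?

s_1

Column q entries and ratios — s_1: 22/4 = 11/2; s_2: 12/2 = 6.
Smallest ratio is 11/2 in the row of s_1, so s_1 leaves.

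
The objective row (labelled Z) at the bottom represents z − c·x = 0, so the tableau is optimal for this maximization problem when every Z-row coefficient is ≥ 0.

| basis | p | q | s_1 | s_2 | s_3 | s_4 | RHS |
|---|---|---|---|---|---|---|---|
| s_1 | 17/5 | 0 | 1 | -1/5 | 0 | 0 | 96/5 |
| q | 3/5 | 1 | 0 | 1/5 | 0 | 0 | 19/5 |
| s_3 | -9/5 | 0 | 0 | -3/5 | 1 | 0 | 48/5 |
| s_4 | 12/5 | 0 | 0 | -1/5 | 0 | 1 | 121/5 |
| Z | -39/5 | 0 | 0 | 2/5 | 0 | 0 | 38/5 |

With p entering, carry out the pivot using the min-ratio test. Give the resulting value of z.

878/17

Ratio test on column p — row 1: (96/5)/(17/5) = 96/17; row 2: (19/5)/(3/5) = 19/3; row 3: entry -9/5 ≤ 0; row 4: (121/5)/(12/5) = 121/12. Minimum is 96/17 at row 1 (s_1 leaves); pivot element 17/5.
Pivot on row 1; the Z-row RHS becomes 38/5 − (-39/5)·(96/17) = 878/17.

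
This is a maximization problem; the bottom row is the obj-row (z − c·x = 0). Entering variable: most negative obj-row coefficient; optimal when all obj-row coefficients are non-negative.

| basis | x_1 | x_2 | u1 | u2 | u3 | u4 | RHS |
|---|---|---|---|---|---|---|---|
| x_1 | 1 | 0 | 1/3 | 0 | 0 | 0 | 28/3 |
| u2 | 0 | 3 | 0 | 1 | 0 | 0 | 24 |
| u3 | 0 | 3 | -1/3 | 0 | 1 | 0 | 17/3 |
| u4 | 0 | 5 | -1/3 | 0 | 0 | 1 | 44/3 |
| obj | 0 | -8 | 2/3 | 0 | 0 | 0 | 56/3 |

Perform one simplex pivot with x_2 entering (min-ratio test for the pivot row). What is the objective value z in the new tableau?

304/9

Ratio test on column x_2 — row 1: entry 0 ≤ 0; row 2: 24/3 = 8; row 3: (17/3)/3 = 17/9; row 4: (44/3)/5 = 44/15. Minimum is 17/9 at row 3 (u3 leaves); pivot element 3.
Pivot on row 3; the obj-row RHS becomes 56/3 − (-8)·(17/9) = 304/9.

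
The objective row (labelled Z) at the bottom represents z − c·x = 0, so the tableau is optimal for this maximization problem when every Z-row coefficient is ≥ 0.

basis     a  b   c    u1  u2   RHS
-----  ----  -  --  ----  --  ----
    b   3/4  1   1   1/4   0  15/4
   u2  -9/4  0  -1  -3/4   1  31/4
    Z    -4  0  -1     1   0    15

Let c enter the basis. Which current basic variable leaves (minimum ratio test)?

b

Column c entries and ratios — b: (15/4)/1 = 15/4; u2: -1 ≤ 0, skip.
Smallest ratio is 15/4 in the row of b, so b leaves.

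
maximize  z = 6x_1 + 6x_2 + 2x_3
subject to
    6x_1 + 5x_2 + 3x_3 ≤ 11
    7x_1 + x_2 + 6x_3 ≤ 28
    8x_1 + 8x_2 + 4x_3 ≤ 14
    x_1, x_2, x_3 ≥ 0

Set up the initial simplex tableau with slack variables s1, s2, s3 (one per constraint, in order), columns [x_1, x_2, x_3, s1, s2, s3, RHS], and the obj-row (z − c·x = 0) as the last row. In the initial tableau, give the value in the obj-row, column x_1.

The obj-row carries the negated objective coefficients: the x_1 entry is -6.

-6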